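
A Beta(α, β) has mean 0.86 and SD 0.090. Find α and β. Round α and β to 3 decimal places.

σ² = 0.090² = 0.008100.
With s = α+β, Var = μ(1−μ)/(s+1), so s+1 = (0.86×0.14)/0.008100 = 14.8642 and s = 13.8642.
α = μs = 11.923, β = (1−μ)s = 1.941.

α = 11.923, β = 1.941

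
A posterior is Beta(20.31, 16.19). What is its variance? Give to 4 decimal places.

0.0066

α+β = 36.50 and αβ = 328.8189, so Var = αβ/[(α+β)²(α+β+1)] = 328.8189/49959.375000 = 0.0066.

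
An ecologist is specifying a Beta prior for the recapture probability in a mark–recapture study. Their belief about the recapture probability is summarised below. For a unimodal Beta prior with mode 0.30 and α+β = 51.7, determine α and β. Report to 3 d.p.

For α,β>1 the mode is (α−1)/(α+β−2), so α = mode·(κ−2)+1 = 0.30×49.7+1 = 15.910.
And β = (1−mode)·(κ−2)+1 = 0.70×49.7+1 = 35.790.

α = 15.910, β = 35.790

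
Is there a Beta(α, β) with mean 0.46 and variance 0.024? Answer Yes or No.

The Beta variance bound is σ² < μ(1−μ).
Here μ(1−μ) = 0.46×0.54 = 0.2484, and 0.024 < 0.2484.

Yes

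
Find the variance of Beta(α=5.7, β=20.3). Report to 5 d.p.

0.00634

μ = 5.7/26.0 = 0.219231; Var = μ(1−μ)/(α+β+1) = 0.1711686/27.0 = 0.00634.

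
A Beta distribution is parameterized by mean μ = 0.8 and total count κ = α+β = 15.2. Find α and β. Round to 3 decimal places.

Split κ in proportion μ : (1−μ): α = 0.8·15.2 = 12.160, β = 15.2 − 12.160 = 3.040.

α = 12.160, β = 3.040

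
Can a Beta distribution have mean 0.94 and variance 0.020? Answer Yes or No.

Yes

For any Beta, Var(X) < E[X]·(1−E[X]).
Here μ(1−μ) = 0.94×0.06 = 0.0564, and 0.020 < 0.0564.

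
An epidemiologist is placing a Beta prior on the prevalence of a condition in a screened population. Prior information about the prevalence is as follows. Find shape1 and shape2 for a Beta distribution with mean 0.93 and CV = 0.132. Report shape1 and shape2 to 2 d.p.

Var = (CV·μ)² = (0.132×0.93)² = 0.015070.
shape1+shape2 = μ(1−μ)/Var − 1 = 0.0651/0.015070 − 1 = 3.3198.
Thus shape1 = 0.93·3.3198 = 3.09 and shape2 = 0.07·3.3198 = 0.23.

shape1 = 3.09, shape2 = 0.23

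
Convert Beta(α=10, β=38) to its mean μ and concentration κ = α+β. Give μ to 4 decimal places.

κ = α+β = 10+38 = 48; μ = α/κ = 10/48 = 0.2083.

μ = 0.2083, κ = 48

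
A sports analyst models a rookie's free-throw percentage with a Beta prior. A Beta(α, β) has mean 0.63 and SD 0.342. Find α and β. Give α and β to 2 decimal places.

σ² = 0.342² = 0.116964.
With s = α+β, Var = μ(1−μ)/(s+1), so s+1 = (0.63×0.37)/0.116964 = 1.9929 and s = 0.9929.
α = μs = 0.63, β = (1−μ)s = 0.37.

α = 0.63, β = 0.37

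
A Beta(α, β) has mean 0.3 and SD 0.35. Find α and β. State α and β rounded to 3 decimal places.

α = 0.214, β = 0.500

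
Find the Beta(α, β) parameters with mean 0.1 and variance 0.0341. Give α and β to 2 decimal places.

α = 0.16, β = 1.48

By moment matching, α+β = μ(1−μ)/σ² − 1 = (0.1·0.9)/0.0341 − 1 = 2.6393 − 1 = 1.6393.
Since α/(α+β) = μ, α = 0.1·1.6393 = 0.16 and β = 0.9·1.6393 = 1.48.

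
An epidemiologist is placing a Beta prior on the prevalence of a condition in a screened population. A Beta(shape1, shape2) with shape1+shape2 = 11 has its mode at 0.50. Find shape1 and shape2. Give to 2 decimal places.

Since the density peak of Beta(shape1,shape2) is at (shape1−1)/(shape1+shape2−2),
shape1 = 1 + 0.50(11−2) = 5.50 and shape2 = 11 − 5.50 = 5.50.

shape1 = 5.50, shape2 = 5.50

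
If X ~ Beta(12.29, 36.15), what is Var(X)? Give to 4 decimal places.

α+β = 48.44 and αβ = 444.2835, so Var = αβ/[(α+β)²(α+β+1)] = 444.2835/116007.677184 = 0.0038.

0.0038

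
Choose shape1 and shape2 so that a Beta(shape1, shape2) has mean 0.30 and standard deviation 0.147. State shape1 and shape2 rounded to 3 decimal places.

shape1 = 2.615, shape2 = 6.103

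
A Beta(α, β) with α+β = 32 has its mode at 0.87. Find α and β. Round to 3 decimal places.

α = 27.100, β = 4.900

For α,β>1 the mode is (α−1)/(α+β−2), so α = mode·(κ−2)+1 = 0.87×30+1 = 27.100.
And β = (1−mode)·(κ−2)+1 = 0.13×30+1 = 4.900.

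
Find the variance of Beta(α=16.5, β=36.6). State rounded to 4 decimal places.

0.0040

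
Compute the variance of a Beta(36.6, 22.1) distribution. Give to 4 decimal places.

Var = αβ/[(α+β)²(α+β+1)] = (36.6×22.1)/(58.7²×59.7) = 808.86/205707.693 = 0.0039.

0.0039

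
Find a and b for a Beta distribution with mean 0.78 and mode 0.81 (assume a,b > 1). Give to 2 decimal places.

With s = a+b: μ = a/s and mode = (a−1)/(s−2). Eliminating a = μs,
μs − 1 = m(s−2) ⇒ s(μ−m) = 1−2m ⇒ s = -0.62/-0.03 = 20.6667.
So a = μs = 16.12, b = (1−μ)s = 4.55.

a = 16.12, b = 4.55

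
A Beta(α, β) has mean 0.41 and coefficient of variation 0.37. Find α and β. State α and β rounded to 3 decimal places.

α = 3.900, β = 5.612

σ = CV·μ = 0.37×0.41 = 0.15170, so σ² = 0.023013.
s+1 = μ(1−μ)/σ² = 0.2419/0.023013 = 10.5115, so s = α+β = 9.5115.
α = μs = 3.900, β = (1−μ)s = 5.612.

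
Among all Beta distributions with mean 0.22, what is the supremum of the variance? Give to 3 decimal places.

For fixed mean μ the Beta variance is μ(1−μ)/(α+β+1), increasing as α+β decreases.
Its least upper bound (not attained) is μ(1−μ) = 0.22·0.78 = 0.172.

0.172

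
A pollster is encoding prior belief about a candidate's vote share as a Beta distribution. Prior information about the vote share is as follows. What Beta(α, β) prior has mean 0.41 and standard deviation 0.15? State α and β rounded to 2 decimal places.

σ² = 0.15² = 0.0225.
With s = α+β, Var = μ(1−μ)/(s+1), so s+1 = (0.41×0.59)/0.0225 = 10.7511 and s = 9.7511.
α = μs = 4.00, β = (1−μ)s = 5.75.

α = 4.00, β = 5.75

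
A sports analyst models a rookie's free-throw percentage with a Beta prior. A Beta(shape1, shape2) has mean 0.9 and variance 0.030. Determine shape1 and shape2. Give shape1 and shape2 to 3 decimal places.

Write ν = shape1+shape2; then shape1 = μν and Var = μ(1−μ)/(ν+1).
ν = μ(1−μ)/Var − 1 = 0.09/0.030 − 1 = 2.0000.
shape1 = 0.9·2.0000 = 1.800, shape2 = 0.1·2.0000 = 0.200.

shape1 = 1.800, shape2 = 0.200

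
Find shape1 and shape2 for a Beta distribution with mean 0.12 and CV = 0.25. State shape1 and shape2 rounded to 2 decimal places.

shape1 = 13.96, shape2 = 102.37

Var = (CV·μ)² = (0.25×0.12)² = 0.000900.
shape1+shape2 = μ(1−μ)/Var − 1 = 0.1056/0.000900 − 1 = 116.3333.
Thus shape1 = 0.12·116.3333 = 13.96 and shape2 = 0.88·116.3333 = 102.37.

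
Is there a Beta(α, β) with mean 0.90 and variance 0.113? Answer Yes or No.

No

For any Beta, Var(X) < E[X]·(1−E[X]).
Here μ(1−μ) = 0.90×0.10 = 0.0900, and 0.113 ≥ 0.0900.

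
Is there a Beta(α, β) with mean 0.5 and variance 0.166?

A Beta with mean μ has variance μ(1−μ)/(α+β+1) < μ(1−μ).
Here μ(1−μ) = 0.5×0.5 = 0.25, and 0.166 < 0.25.

Yes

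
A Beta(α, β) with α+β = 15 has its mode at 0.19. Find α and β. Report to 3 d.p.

Mode = (α−1)/(κ−2) with κ = α+β, so α−1 = 0.19·13 = 2.470.
α = 3.470; β = κ − α = 11.530.

α = 3.470, β = 11.530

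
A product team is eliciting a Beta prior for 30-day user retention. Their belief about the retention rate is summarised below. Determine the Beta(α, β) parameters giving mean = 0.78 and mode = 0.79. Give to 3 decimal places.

α = 45.240, β = 12.760

Let s = α+β. Mean gives α = μs = 0.78s; mode gives (α−1)/(s−2) = 0.79.
Substituting: 0.78s − 1 = 0.79(s−2) = 0.79s − 1.58, so -0.01s = -0.58 and s = 58.0000.
Then α = 0.78×58.0000 = 45.240 and β = s−α = 12.760.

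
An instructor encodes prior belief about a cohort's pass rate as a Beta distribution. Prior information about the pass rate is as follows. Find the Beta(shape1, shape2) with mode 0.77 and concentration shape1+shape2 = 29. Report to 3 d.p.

shape1 = 21.790, shape2 = 7.210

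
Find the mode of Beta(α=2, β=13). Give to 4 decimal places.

0.0769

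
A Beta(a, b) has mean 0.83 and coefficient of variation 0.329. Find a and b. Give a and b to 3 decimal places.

σ = CV·μ = 0.329×0.83 = 0.27307, so σ² = 0.074567.
s+1 = μ(1−μ)/σ² = 0.1411/0.074567 = 1.8923, so s = a+b = 0.8923.
a = μs = 0.741, b = (1−μ)s = 0.152.

a = 0.741, b = 0.152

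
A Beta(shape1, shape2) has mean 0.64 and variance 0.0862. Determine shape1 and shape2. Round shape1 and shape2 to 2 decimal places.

shape1 = 1.07, shape2 = 0.60

Let s = shape1+shape2. The Beta variance is μ(1−μ)/(s+1).
So s+1 = μ(1−μ)/σ² = (0.64×0.36)/0.0862 = 0.2304/0.0862 = 2.6729, giving s = 1.6729.
Then shape1 = μs = 0.64×1.6729 = 1.07 and shape2 = (1−μ)s = 0.36×1.6729 = 0.60.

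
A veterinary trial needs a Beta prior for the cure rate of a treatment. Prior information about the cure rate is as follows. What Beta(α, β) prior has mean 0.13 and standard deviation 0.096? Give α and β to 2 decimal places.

First σ² = 0.009216. Setting α = μn, β = (1−μ)n with n = α+β,
μ(1−μ)/(n+1) = 0.009216 ⇒ n+1 = 0.1131/0.009216 = 12.2721 ⇒ n = 11.2721.
Hence α = 0.13×11.2721 = 1.47, β = 0.87×11.2721 = 9.81.

α = 1.47, β = 9.81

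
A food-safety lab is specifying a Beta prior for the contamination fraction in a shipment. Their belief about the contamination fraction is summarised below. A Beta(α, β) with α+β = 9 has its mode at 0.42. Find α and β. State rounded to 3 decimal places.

Mode = (α−1)/(κ−2) with κ = α+β, so α−1 = 0.42·7 = 2.940.
α = 3.940; β = κ − α = 5.060.

α = 3.940, β = 5.060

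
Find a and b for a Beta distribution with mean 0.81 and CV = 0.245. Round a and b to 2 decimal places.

σ = CV·μ = 0.245×0.81 = 0.19845, so σ² = 0.039382.
s+1 = μ(1−μ)/σ² = 0.1539/0.039382 = 3.9078, so s = a+b = 2.9078.
a = μs = 2.36, b = (1−μ)s = 0.55.

a = 2.36, b = 0.55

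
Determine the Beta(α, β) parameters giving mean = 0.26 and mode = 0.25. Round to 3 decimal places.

With s = α+β: μ = α/s and mode = (α−1)/(s−2). Eliminating α = μs,
μs − 1 = m(s−2) ⇒ s(μ−m) = 1−2m ⇒ s = 0.50/0.01 = 50.0000.
So α = μs = 13.000, β = (1−μ)s = 37.000.

α = 13.000, β = 37.000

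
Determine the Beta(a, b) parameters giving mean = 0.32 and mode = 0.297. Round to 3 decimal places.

Let s = a+b. Mean gives a = μs = 0.32s; mode gives (a−1)/(s−2) = 0.297.
Substituting: 0.32s − 1 = 0.297(s−2) = 0.297s − 0.594, so 0.023s = 0.406 and s = 17.6522.
Then a = 0.32×17.6522 = 5.649 and b = s−a = 12.003.

a = 5.649, b = 12.003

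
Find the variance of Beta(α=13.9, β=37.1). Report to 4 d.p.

0.0038

Var = αβ/[(α+β)²(α+β+1)] = (13.9×37.1)/(51.0²×52.0) = 515.69/135252.000 = 0.0038.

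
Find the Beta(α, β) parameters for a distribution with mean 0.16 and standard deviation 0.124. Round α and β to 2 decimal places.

α = 1.24, β = 6.50

First σ² = 0.015376. Setting α = μn, β = (1−μ)n with n = α+β,
μ(1−μ)/(n+1) = 0.015376 ⇒ n+1 = 0.1344/0.015376 = 8.7409 ⇒ n = 7.7409.
Hence α = 0.16×7.7409 = 1.24, β = 0.84×7.7409 = 6.50.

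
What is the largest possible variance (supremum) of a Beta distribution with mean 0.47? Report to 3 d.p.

0.249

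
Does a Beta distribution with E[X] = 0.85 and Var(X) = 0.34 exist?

No

The Beta variance bound is σ² < μ(1−μ).
Here μ(1−μ) = 0.85×0.15 = 0.1275, and 0.34 ≥ 0.1275.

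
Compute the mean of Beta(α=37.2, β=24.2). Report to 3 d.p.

0.606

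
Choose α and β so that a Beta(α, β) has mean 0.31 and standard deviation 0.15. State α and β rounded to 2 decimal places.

α = 2.64, β = 5.87

First σ² = 0.0225. Setting α = μn, β = (1−μ)n with n = α+β,
μ(1−μ)/(n+1) = 0.0225 ⇒ n+1 = 0.2139/0.0225 = 9.5067 ⇒ n = 8.5067.
Hence α = 0.31×8.5067 = 2.64, β = 0.69×8.5067 = 5.87.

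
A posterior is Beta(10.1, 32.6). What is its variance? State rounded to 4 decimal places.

α+β = 42.7 and αβ = 329.26, so Var = αβ/[(α+β)²(α+β+1)] = 329.26/79677.773 = 0.0041.

0.0041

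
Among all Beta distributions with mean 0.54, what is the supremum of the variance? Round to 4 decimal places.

0.2484

Var = μ(1−μ)/(α+β+1), which approaches μ(1−μ) as α+β → 0.
So the supremum is μ(1−μ) = 0.54×0.46 = 0.2484.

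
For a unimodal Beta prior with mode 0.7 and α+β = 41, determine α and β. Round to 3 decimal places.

α = 28.300, β = 12.700

For α,β>1 the mode is (α−1)/(α+β−2), so α = mode·(κ−2)+1 = 0.7×39+1 = 28.300.
And β = (1−mode)·(κ−2)+1 = 0.3×39+1 = 12.700.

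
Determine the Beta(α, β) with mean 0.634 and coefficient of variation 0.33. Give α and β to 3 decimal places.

σ = CV·μ = 0.33×0.634 = 0.20922, so σ² = 0.043773.
s+1 = μ(1−μ)/σ² = 0.232044/0.043773 = 5.3011, so s = α+β = 4.3011.
α = μs = 2.727, β = (1−μ)s = 1.574.

α = 2.727, β = 1.574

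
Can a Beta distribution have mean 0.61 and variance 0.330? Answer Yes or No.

A Beta with mean μ has variance μ(1−μ)/(α+β+1) < μ(1−μ).
Here μ(1−μ) = 0.61×0.39 = 0.2379, and 0.330 ≥ 0.2379.

No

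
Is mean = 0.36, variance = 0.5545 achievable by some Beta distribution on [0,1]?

No

The Beta variance bound is σ² < μ(1−μ).
Here μ(1−μ) = 0.36×0.64 = 0.2304, and 0.5545 ≥ 0.2304.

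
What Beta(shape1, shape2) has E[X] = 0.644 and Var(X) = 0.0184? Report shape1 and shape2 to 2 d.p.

Let s = shape1+shape2. The Beta variance is μ(1−μ)/(s+1).
So s+1 = μ(1−μ)/σ² = (0.644×0.356)/0.0184 = 0.229264/0.0184 = 12.4600, giving s = 11.4600.
Then shape1 = μs = 0.644×11.4600 = 7.38 and shape2 = (1−μ)s = 0.356×11.4600 = 4.08.

shape1 = 7.38, shape2 = 4.08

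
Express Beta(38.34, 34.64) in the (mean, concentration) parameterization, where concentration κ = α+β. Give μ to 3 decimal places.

κ = α+β = 38.34+34.64 = 72.98; μ = α/κ = 38.34/72.98 = 0.525.

μ = 0.525, κ = 72.98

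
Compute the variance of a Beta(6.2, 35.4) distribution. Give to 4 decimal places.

Var = αβ/[(α+β)²(α+β+1)] = (6.2×35.4)/(41.6²×42.6) = 219.48/73721.856 = 0.0030.

0.0030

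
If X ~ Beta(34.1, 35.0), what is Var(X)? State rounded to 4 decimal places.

0.0036

α+β = 69.1 and αβ = 1193.50, so Var = αβ/[(α+β)²(α+β+1)] = 1193.50/334714.181 = 0.0036.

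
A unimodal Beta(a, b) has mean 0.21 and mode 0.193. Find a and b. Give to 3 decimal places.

a = 7.585, b = 28.533

With s = a+b: μ = a/s and mode = (a−1)/(s−2). Eliminating a = μs,
μs − 1 = m(s−2) ⇒ s(μ−m) = 1−2m ⇒ s = 0.614/0.017 = 36.1176.
So a = μs = 7.585, b = (1−μ)s = 28.533.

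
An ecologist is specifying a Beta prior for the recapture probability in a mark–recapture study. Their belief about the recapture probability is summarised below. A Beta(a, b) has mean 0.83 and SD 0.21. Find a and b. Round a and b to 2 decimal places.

a = 1.83, b = 0.37

Variance = 0.21² = 0.0441. The moment-matching identity a+b = μ(1−μ)/Var − 1 gives
a+b = 0.1411/0.0441 − 1 = 2.1995, so a = μ·2.1995 = 1.83 and b = (1−μ)·2.1995 = 0.37.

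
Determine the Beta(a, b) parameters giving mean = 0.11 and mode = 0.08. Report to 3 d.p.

a = 3.080, b = 24.920

Let s = a+b. Mean gives a = μs = 0.11s; mode gives (a−1)/(s−2) = 0.08.
Substituting: 0.11s − 1 = 0.08(s−2) = 0.08s − 0.16, so 0.03s = 0.84 and s = 28.0000.
Then a = 0.11×28.0000 = 3.080 and b = s−a = 24.920.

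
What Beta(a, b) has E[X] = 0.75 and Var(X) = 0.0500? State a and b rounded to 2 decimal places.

a = 2.06, b = 0.69

By moment matching, a+b = μ(1−μ)/σ² − 1 = (0.75·0.25)/0.0500 − 1 = 3.7500 − 1 = 2.7500.
Since a/(a+b) = μ, a = 0.75·2.7500 = 2.06 and b = 0.25·2.7500 = 0.69.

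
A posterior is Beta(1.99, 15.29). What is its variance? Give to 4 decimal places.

0.0056

μ = 1.99/17.28 = 0.115162; Var = μ(1−μ)/(α+β+1) = 0.1018997/18.28 = 0.0056.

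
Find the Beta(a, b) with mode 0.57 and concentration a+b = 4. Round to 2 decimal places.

Mode = (a−1)/(κ−2) with κ = a+b, so a−1 = 0.57·2 = 1.14.
a = 2.14; b = κ − a = 1.86.

a = 2.14, b = 1.86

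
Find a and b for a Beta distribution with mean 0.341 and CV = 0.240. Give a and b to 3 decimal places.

σ = CV·μ = 0.240×0.341 = 0.08184, so σ² = 0.006698.
s+1 = μ(1−μ)/σ² = 0.224719/0.006698 = 33.5512, so s = a+b = 32.5512.
a = μs = 11.100, b = (1−μ)s = 21.451.

a = 11.100, b = 21.451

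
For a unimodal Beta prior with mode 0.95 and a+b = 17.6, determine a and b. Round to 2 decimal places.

a = 15.82, b = 1.78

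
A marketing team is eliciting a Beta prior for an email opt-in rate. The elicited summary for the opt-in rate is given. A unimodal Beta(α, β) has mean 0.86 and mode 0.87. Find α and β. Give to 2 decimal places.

α = 63.64, β = 10.36

With s = α+β: μ = α/s and mode = (α−1)/(s−2). Eliminating α = μs,
μs − 1 = m(s−2) ⇒ s(μ−m) = 1−2m ⇒ s = -0.74/-0.01 = 74.0000.
So α = μs = 63.64, β = (1−μ)s = 10.36.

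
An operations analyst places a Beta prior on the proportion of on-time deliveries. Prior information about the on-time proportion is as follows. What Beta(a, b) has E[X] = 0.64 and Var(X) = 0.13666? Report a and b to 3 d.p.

a = 0.439, b = 0.247

By moment matching, a+b = μ(1−μ)/σ² − 1 = (0.64·0.36)/0.13666 − 1 = 1.6859 − 1 = 0.6859.
Since a/(a+b) = μ, a = 0.64·0.6859 = 0.439 and b = 0.36·0.6859 = 0.247.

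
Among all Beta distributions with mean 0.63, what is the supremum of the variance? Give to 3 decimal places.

0.233

Var = μ(1−μ)/(α+β+1), which approaches μ(1−μ) as α+β → 0.
So the supremum is μ(1−μ) = 0.63×0.37 = 0.233.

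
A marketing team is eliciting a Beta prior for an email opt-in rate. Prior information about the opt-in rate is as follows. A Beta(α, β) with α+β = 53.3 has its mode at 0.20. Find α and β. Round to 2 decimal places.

Since the density peak of Beta(α,β) is at (α−1)/(α+β−2),
α = 1 + 0.20(53.3−2) = 11.26 and β = 53.3 − 11.26 = 42.04.

α = 11.26, β = 42.04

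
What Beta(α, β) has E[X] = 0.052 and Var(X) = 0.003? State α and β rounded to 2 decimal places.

By moment matching, α+β = μ(1−μ)/σ² − 1 = (0.052·0.948)/0.003 − 1 = 16.4320 − 1 = 15.4320.
Since α/(α+β) = μ, α = 0.052·15.4320 = 0.80 and β = 0.948·15.4320 = 14.63.

α = 0.80, β = 14.63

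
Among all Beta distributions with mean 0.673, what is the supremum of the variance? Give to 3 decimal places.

0.220

For fixed mean μ the Beta variance is μ(1−μ)/(α+β+1), increasing as α+β decreases.
Its least upper bound (not attained) is μ(1−μ) = 0.673·0.327 = 0.220.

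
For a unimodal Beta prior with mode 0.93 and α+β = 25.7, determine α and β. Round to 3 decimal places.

Mode = (α−1)/(κ−2) with κ = α+β, so α−1 = 0.93·23.7 = 22.041.
α = 23.041; β = κ − α = 2.659.

α = 23.041, β = 2.659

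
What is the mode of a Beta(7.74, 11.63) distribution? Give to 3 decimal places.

0.388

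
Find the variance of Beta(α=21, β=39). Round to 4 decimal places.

0.0037

μ = 21/60 = 0.350000; Var = μ(1−μ)/(α+β+1) = 0.2275000/61 = 0.0037.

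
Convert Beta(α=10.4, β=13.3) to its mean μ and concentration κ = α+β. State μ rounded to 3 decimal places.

κ = α+β = 10.4+13.3 = 23.7; μ = α/κ = 10.4/23.7 = 0.439.

μ = 0.439, κ = 23.7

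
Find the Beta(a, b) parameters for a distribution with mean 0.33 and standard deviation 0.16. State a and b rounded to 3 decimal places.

a = 2.520, b = 5.117

First σ² = 0.0256. Setting a = μn, b = (1−μ)n with n = a+b,
μ(1−μ)/(n+1) = 0.0256 ⇒ n+1 = 0.2211/0.0256 = 8.6367 ⇒ n = 7.6367.
Hence a = 0.33×7.6367 = 2.520, b = 0.67×7.6367 = 5.117.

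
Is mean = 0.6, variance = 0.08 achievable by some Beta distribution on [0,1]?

The Beta variance bound is σ² < μ(1−μ).
Here μ(1−μ) = 0.6×0.4 = 0.24, and 0.08 < 0.24.

Yes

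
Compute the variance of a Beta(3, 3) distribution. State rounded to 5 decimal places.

μ = 3/6 = 0.500000; Var = μ(1−μ)/(α+β+1) = 0.2500000/7 = 0.03571.

0.03571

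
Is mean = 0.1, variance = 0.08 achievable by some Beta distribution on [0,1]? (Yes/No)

Yes

The Beta variance bound is σ² < μ(1−μ).
Here μ(1−μ) = 0.1×0.9 = 0.09, and 0.08 < 0.09.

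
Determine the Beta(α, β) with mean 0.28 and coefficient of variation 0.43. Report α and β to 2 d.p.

α = 3.61, β = 9.29

Var = (CV·μ)² = (0.43×0.28)² = 0.014496.
α+β = μ(1−μ)/Var − 1 = 0.2016/0.014496 − 1 = 12.9071.
Thus α = 0.28·12.9071 = 3.61 and β = 0.72·12.9071 = 9.29.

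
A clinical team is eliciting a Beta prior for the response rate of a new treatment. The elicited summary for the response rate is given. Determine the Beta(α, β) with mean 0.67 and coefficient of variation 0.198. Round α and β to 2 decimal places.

σ = CV·μ = 0.198×0.67 = 0.13266, so σ² = 0.017599.
s+1 = μ(1−μ)/σ² = 0.2211/0.017599 = 12.5634, so s = α+β = 11.5634.
α = μs = 7.75, β = (1−μ)s = 3.82.

α = 7.75, β = 3.82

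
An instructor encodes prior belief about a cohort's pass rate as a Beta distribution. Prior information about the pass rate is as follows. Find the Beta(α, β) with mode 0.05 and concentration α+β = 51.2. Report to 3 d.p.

α = 3.460, β = 47.740

Since the density peak of Beta(α,β) is at (α−1)/(α+β−2),
α = 1 + 0.05(51.2−2) = 3.460 and β = 51.2 − 3.460 = 47.740.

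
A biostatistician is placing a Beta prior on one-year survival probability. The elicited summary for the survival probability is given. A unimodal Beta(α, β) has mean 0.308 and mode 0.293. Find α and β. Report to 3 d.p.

Let s = α+β. Mean gives α = μs = 0.308s; mode gives (α−1)/(s−2) = 0.293.
Substituting: 0.308s − 1 = 0.293(s−2) = 0.293s − 0.586, so 0.015s = 0.414 and s = 27.6000.
Then α = 0.308×27.6000 = 8.501 and β = s−α = 19.099.

α = 8.501, β = 19.099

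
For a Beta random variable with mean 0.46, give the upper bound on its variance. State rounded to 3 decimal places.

For fixed mean μ the Beta variance is μ(1−μ)/(α+β+1), increasing as α+β decreases.
Its least upper bound (not attained) is μ(1−μ) = 0.46·0.54 = 0.248.

0.248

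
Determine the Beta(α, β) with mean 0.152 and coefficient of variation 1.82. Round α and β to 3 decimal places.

σ = CV·μ = 1.82×0.152 = 0.27664, so σ² = 0.076530.
s+1 = μ(1−μ)/σ² = 0.128896/0.076530 = 1.6843, so s = α+β = 0.6843.
α = μs = 0.104, β = (1−μ)s = 0.580.

α = 0.104, β = 0.580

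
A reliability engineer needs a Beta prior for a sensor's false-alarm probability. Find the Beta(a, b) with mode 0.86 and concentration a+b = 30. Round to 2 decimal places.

a = 25.08, b = 4.92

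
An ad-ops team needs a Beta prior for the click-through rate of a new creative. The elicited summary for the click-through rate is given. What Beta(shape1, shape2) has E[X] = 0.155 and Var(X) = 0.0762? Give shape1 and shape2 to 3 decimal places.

shape1 = 0.111, shape2 = 0.607

Write ν = shape1+shape2; then shape1 = μν and Var = μ(1−μ)/(ν+1).
ν = μ(1−μ)/Var − 1 = 0.130975/0.0762 − 1 = 0.7188.
shape1 = 0.155·0.7188 = 0.111, shape2 = 0.845·0.7188 = 0.607.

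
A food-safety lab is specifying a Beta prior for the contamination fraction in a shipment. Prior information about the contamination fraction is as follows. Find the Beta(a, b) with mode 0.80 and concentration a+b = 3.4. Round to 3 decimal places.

For a,b>1 the mode is (a−1)/(a+b−2), so a = mode·(κ−2)+1 = 0.80×1.4+1 = 2.120.
And b = (1−mode)·(κ−2)+1 = 0.20×1.4+1 = 1.280.

a = 2.120, b = 1.280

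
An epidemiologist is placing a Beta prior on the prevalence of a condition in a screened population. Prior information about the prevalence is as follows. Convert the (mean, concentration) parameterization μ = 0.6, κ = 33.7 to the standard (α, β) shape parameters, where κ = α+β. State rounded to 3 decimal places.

α = 20.220, β = 13.480

α = μκ = 0.6×33.7 = 20.220 and β = (1−μ)κ = 0.4×33.7 = 13.480.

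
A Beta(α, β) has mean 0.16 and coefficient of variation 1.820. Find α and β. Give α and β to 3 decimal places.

σ = CV·μ = 1.820×0.16 = 0.29120, so σ² = 0.084797.
s+1 = μ(1−μ)/σ² = 0.1344/0.084797 = 1.5850, so s = α+β = 0.5850.
α = μs = 0.094, β = (1−μ)s = 0.491.

α = 0.094, β = 0.491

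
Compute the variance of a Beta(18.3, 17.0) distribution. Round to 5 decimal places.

0.00688

Var = αβ/[(α+β)²(α+β+1)] = (18.3×17.0)/(35.3²×36.3) = 311.10/45233.067 = 0.00688.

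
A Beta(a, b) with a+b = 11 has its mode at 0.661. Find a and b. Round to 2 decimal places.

Since the density peak of Beta(a,b) is at (a−1)/(a+b−2),
a = 1 + 0.661(11−2) = 6.95 and b = 11 − 6.95 = 4.05.

a = 6.95, b = 4.05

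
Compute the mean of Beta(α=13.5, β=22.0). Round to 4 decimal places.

E[X] = α/(α+β) = 13.5/35.5 = 0.3803.

0.3803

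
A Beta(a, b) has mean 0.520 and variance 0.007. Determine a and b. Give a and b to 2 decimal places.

By moment matching, a+b = μ(1−μ)/σ² − 1 = (0.520·0.480)/0.007 − 1 = 35.6571 − 1 = 34.6571.
Since a/(a+b) = μ, a = 0.520·34.6571 = 18.02 and b = 0.480·34.6571 = 16.64.

a = 18.02, b = 16.64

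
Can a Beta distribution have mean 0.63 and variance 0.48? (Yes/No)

No

The Beta variance bound is σ² < μ(1−μ).
Here μ(1−μ) = 0.63×0.37 = 0.2331, and 0.48 ≥ 0.2331.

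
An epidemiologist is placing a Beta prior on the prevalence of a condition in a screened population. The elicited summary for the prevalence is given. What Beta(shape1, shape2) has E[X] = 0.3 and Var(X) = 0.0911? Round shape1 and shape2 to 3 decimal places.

shape1 = 0.392, shape2 = 0.914

Let s = shape1+shape2. The Beta variance is μ(1−μ)/(s+1).
So s+1 = μ(1−μ)/σ² = (0.3×0.7)/0.0911 = 0.21/0.0911 = 2.3052, giving s = 1.3052.
Then shape1 = μs = 0.3×1.3052 = 0.392 and shape2 = (1−μ)s = 0.7×1.3052 = 0.914.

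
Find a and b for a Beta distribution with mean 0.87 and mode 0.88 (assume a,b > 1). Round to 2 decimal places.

a = 66.12, b = 9.88

Let s = a+b. Mean gives a = μs = 0.87s; mode gives (a−1)/(s−2) = 0.88.
Substituting: 0.87s − 1 = 0.88(s−2) = 0.88s − 1.76, so -0.01s = -0.76 and s = 76.0000.
Then a = 0.87×76.0000 = 66.12 and b = s−a = 9.88.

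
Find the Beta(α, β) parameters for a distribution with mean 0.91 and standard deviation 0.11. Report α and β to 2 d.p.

α = 5.25, β = 0.52

σ² = 0.11² = 0.0121.
With s = α+β, Var = μ(1−μ)/(s+1), so s+1 = (0.91×0.09)/0.0121 = 6.7686 and s = 5.7686.
α = μs = 5.25, β = (1−μ)s = 0.52.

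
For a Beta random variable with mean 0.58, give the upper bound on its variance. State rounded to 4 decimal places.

0.2436

For fixed mean μ the Beta variance is μ(1−μ)/(α+β+1), increasing as α+β decreases.
Its least upper bound (not attained) is μ(1−μ) = 0.58·0.42 = 0.2436.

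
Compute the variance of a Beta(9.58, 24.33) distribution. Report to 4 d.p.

0.0058

α+β = 33.91 and αβ = 233.0814, so Var = αβ/[(α+β)²(α+β+1)] = 233.0814/40142.593571 = 0.0058.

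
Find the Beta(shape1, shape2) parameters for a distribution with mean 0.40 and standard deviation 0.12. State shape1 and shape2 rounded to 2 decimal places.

shape1 = 6.27, shape2 = 9.40

σ² = 0.12² = 0.0144.
With s = shape1+shape2, Var = μ(1−μ)/(s+1), so s+1 = (0.40×0.60)/0.0144 = 16.6667 and s = 15.6667.
shape1 = μs = 6.27, shape2 = (1−μ)s = 9.40.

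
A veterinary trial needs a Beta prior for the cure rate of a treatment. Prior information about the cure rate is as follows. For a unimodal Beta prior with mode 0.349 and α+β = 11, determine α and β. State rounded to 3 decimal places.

α = 4.141, β = 6.859

Since the density peak of Beta(α,β) is at (α−1)/(α+β−2),
α = 1 + 0.349(11−2) = 4.141 and β = 11 − 4.141 = 6.859.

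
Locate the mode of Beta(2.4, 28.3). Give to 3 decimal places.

With α,β > 1, mode = (α−1)/(α+β−2) = 1.4/28.7 = 0.049.

0.049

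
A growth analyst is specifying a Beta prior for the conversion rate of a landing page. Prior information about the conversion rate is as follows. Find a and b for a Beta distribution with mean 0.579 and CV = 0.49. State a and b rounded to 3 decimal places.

σ = CV·μ = 0.49×0.579 = 0.28371, so σ² = 0.080491.
s+1 = μ(1−μ)/σ² = 0.243759/0.080491 = 3.0284, so s = a+b = 2.0284.
a = μs = 1.174, b = (1−μ)s = 0.854.

a = 1.174, b = 0.854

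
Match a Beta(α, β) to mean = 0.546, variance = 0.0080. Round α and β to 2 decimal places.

α = 16.37, β = 13.61

Let s = α+β. The Beta variance is μ(1−μ)/(s+1).
So s+1 = μ(1−μ)/σ² = (0.546×0.454)/0.0080 = 0.247884/0.0080 = 30.9855, giving s = 29.9855.
Then α = μs = 0.546×29.9855 = 16.37 and β = (1−μ)s = 0.454×29.9855 = 13.61.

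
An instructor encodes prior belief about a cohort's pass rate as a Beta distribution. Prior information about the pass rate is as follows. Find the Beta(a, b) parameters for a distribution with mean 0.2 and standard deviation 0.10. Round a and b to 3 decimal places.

First σ² = 0.0100. Setting a = μn, b = (1−μ)n with n = a+b,
μ(1−μ)/(n+1) = 0.0100 ⇒ n+1 = 0.16/0.0100 = 16.0000 ⇒ n = 15.0000.
Hence a = 0.2×15.0000 = 3.000, b = 0.8×15.0000 = 12.000.

a = 3.000, b = 12.000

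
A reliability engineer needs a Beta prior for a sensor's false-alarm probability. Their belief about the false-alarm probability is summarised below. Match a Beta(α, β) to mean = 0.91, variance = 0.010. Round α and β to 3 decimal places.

α = 6.543, β = 0.647

By moment matching, α+β = μ(1−μ)/σ² − 1 = (0.91·0.09)/0.010 − 1 = 8.1900 − 1 = 7.1900.
Since α/(α+β) = μ, α = 0.91·7.1900 = 6.543 and β = 0.09·7.1900 = 0.647.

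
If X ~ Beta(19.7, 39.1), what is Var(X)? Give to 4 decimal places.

Var = αβ/[(α+β)²(α+β+1)] = (19.7×39.1)/(58.8²×59.8) = 770.27/206754.912 = 0.0037.

0.0037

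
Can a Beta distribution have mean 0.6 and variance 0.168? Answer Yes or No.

Yes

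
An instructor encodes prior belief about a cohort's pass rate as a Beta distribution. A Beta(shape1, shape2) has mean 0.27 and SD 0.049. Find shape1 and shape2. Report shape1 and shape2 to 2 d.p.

First σ² = 0.002401. Setting shape1 = μn, shape2 = (1−μ)n with n = shape1+shape2,
μ(1−μ)/(n+1) = 0.002401 ⇒ n+1 = 0.1971/0.002401 = 82.0908 ⇒ n = 81.0908.
Hence shape1 = 0.27×81.0908 = 21.89, shape2 = 0.73×81.0908 = 59.20.

shape1 = 21.89, shape2 = 59.20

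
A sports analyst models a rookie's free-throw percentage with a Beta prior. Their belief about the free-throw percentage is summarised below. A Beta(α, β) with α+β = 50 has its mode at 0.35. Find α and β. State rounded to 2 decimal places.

Mode = (α−1)/(κ−2) with κ = α+β, so α−1 = 0.35·48 = 16.80.
α = 17.80; β = κ − α = 32.20.

α = 17.80, β = 32.20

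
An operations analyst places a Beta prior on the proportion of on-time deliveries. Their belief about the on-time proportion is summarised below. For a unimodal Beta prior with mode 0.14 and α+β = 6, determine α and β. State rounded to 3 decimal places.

Since the density peak of Beta(α,β) is at (α−1)/(α+β−2),
α = 1 + 0.14(6−2) = 1.560 and β = 6 − 1.560 = 4.440.

α = 1.560, β = 4.440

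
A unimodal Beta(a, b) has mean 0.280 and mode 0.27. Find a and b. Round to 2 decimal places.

a = 12.88, b = 33.12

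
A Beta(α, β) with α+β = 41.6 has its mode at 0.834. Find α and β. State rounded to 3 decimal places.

Mode = (α−1)/(κ−2) with κ = α+β, so α−1 = 0.834·39.6 = 33.026.
α = 34.026; β = κ − α = 7.574.

α = 34.026, β = 7.574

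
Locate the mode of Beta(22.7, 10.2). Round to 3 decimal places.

The density x^(α−1)(1−x)^(β−1) is maximised at (α−1)/(α+β−2) = 21.7/30.9 = 0.702.

0.702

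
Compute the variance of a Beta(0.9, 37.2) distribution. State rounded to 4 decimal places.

0.0006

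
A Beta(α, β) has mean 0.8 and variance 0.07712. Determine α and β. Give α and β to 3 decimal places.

Let s = α+β. The Beta variance is μ(1−μ)/(s+1).
So s+1 = μ(1−μ)/σ² = (0.8×0.2)/0.07712 = 0.16/0.07712 = 2.0747, giving s = 1.0747.
Then α = μs = 0.8×1.0747 = 0.860 and β = (1−μ)s = 0.2×1.0747 = 0.215.

α = 0.860, β = 0.215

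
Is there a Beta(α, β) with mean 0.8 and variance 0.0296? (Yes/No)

The Beta variance bound is σ² < μ(1−μ).
Here μ(1−μ) = 0.8×0.2 = 0.16, and 0.0296 < 0.16.

Yes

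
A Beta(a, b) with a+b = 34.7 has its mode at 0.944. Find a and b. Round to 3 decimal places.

a = 31.869, b = 2.831

Since the density peak of Beta(a,b) is at (a−1)/(a+b−2),
a = 1 + 0.944(34.7−2) = 31.869 and b = 34.7 − 31.869 = 2.831.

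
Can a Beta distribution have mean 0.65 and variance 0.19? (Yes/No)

A Beta with mean μ has variance μ(1−μ)/(α+β+1) < μ(1−μ).
Here μ(1−μ) = 0.65×0.35 = 0.2275, and 0.19 < 0.2275.

Yes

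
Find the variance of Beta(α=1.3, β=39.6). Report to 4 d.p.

μ = 1.3/40.9 = 0.031785; Var = μ(1−μ)/(α+β+1) = 0.0307746/41.9 = 0.0007.

0.0007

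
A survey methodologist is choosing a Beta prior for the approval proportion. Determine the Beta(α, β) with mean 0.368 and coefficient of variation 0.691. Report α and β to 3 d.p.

α = 0.956, β = 1.641

σ = CV·μ = 0.691×0.368 = 0.25429, so σ² = 0.064662.
s+1 = μ(1−μ)/σ² = 0.232576/0.064662 = 3.5968, so s = α+β = 2.5968.
α = μs = 0.956, β = (1−μ)s = 1.641.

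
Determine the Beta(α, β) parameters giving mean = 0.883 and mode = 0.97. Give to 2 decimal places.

Let s = α+β. Mean gives α = μs = 0.883s; mode gives (α−1)/(s−2) = 0.97.
Substituting: 0.883s − 1 = 0.97(s−2) = 0.97s − 1.94, so -0.087s = -0.94 and s = 10.8046.
Then α = 0.883×10.8046 = 9.54 and β = s−α = 1.26.

α = 9.54, β = 1.26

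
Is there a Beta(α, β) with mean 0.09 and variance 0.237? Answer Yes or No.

No

The Beta variance bound is σ² < μ(1−μ).
Here μ(1−μ) = 0.09×0.91 = 0.0819, and 0.237 ≥ 0.0819.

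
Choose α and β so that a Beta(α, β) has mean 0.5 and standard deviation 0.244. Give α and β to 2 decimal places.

First σ² = 0.059536. Setting α = μn, β = (1−μ)n with n = α+β,
μ(1−μ)/(n+1) = 0.059536 ⇒ n+1 = 0.25/0.059536 = 4.1991 ⇒ n = 3.1991.
Hence α = 0.5×3.1991 = 1.60, β = 0.5×3.1991 = 1.60.

α = 1.60, β = 1.60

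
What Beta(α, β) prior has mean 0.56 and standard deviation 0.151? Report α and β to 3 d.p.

Variance = 0.151² = 0.022801. The moment-matching identity α+β = μ(1−μ)/Var − 1 gives
α+β = 0.2464/0.022801 − 1 = 9.8065, so α = μ·9.8065 = 5.492 and β = (1−μ)·9.8065 = 4.315.

α = 5.492, β = 4.315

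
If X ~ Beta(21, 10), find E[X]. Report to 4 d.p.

The Beta mean is α/(α+β) = 21/(21+10) = 0.6774.

0.6774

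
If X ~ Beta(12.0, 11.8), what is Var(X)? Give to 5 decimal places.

0.01008

Var = αβ/[(α+β)²(α+β+1)] = (12.0×11.8)/(23.8²×24.8) = 141.60/14047.712 = 0.01008.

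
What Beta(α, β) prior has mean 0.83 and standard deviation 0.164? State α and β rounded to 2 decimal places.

α = 3.52, β = 0.72

Variance = 0.164² = 0.026896. The moment-matching identity α+β = μ(1−μ)/Var − 1 gives
α+β = 0.1411/0.026896 − 1 = 4.2461, so α = μ·4.2461 = 3.52 and β = (1−μ)·4.2461 = 0.72.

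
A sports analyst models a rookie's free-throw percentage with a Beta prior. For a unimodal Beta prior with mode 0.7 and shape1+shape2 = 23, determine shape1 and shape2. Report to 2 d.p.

shape1 = 15.70, shape2 = 7.30

For shape1,shape2>1 the mode is (shape1−1)/(shape1+shape2−2), so shape1 = mode·(κ−2)+1 = 0.7×21+1 = 15.70.
And shape2 = (1−mode)·(κ−2)+1 = 0.3×21+1 = 7.30.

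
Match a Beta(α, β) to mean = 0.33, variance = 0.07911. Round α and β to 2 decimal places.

α = 0.59, β = 1.20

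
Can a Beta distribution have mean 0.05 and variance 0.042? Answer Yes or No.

The Beta variance bound is σ² < μ(1−μ).
Here μ(1−μ) = 0.05×0.95 = 0.0475, and 0.042 < 0.0475.

Yes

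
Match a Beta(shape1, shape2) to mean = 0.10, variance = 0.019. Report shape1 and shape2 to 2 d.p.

shape1 = 0.37, shape2 = 3.36

Write ν = shape1+shape2; then shape1 = μν and Var = μ(1−μ)/(ν+1).
ν = μ(1−μ)/Var − 1 = 0.0900/0.019 − 1 = 3.7368.
shape1 = 0.10·3.7368 = 0.37, shape2 = 0.90·3.7368 = 3.36.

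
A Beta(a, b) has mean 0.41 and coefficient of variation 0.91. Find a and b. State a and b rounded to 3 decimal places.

a = 0.302, b = 0.435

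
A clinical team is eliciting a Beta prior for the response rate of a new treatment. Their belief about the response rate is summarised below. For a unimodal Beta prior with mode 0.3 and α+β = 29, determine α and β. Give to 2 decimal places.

α = 9.10, β = 19.90

For α,β>1 the mode is (α−1)/(α+β−2), so α = mode·(κ−2)+1 = 0.3×27+1 = 9.10.
And β = (1−mode)·(κ−2)+1 = 0.7×27+1 = 19.90.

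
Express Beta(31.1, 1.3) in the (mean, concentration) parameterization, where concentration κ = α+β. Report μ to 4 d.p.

μ = 0.9599, κ = 32.4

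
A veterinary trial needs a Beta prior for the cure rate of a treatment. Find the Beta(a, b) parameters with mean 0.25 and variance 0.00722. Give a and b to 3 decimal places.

a = 6.242, b = 18.727

By moment matching, a+b = μ(1−μ)/σ² − 1 = (0.25·0.75)/0.00722 − 1 = 25.9695 − 1 = 24.9695.
Since a/(a+b) = μ, a = 0.25·24.9695 = 6.242 and b = 0.75·24.9695 = 18.727.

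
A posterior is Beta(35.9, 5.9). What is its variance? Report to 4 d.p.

Var = αβ/[(α+β)²(α+β+1)] = (35.9×5.9)/(41.8²×42.8) = 211.81/74781.872 = 0.0028.

0.0028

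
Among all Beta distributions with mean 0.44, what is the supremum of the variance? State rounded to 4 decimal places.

Var = μ(1−μ)/(α+β+1), which approaches μ(1−μ) as α+β → 0.
So the supremum is μ(1−μ) = 0.44×0.56 = 0.2464.

0.2464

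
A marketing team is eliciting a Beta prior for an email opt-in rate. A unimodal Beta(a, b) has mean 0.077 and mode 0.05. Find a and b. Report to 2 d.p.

a = 2.57, b = 30.77

With s = a+b: μ = a/s and mode = (a−1)/(s−2). Eliminating a = μs,
μs − 1 = m(s−2) ⇒ s(μ−m) = 1−2m ⇒ s = 0.90/0.027 = 33.3333.
So a = μs = 2.57, b = (1−μ)s = 30.77.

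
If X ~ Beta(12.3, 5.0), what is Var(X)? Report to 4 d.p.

Var = αβ/[(α+β)²(α+β+1)] = (12.3×5.0)/(17.3²×18.3) = 61.50/5477.007 = 0.0112.

0.0112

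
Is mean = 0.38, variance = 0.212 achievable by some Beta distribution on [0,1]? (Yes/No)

The Beta variance bound is σ² < μ(1−μ).
Here μ(1−μ) = 0.38×0.62 = 0.2356, and 0.212 < 0.2356.

Yes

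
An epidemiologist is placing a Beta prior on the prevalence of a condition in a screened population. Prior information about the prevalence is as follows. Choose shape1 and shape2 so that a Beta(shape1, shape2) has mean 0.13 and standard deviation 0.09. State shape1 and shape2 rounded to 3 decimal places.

σ² = 0.09² = 0.0081.
With s = shape1+shape2, Var = μ(1−μ)/(s+1), so s+1 = (0.13×0.87)/0.0081 = 13.9630 and s = 12.9630.
shape1 = μs = 1.685, shape2 = (1−μ)s = 11.278.

shape1 = 1.685, shape2 = 11.278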